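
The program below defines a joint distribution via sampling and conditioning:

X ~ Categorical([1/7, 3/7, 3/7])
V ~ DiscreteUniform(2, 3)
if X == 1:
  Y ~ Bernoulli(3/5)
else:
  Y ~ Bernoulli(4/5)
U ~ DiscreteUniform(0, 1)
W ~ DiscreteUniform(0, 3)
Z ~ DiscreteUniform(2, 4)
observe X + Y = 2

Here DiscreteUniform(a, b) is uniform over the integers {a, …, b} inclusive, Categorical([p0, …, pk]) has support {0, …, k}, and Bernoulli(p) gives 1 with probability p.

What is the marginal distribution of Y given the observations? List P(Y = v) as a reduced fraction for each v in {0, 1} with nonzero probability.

P(Y=0) = 1/4, P(Y=1) = 3/4

Enumerate traces; 96 have nonzero weight after conditioning:
  (X=1, V=2, Y=1, U=0, W=0, Z=2) weight 3/560
  (X=1, V=2, Y=1, U=0, W=0, Z=3) weight 3/560
  (X=1, V=2, Y=1, U=0, W=0, Z=4) weight 3/560
  (X=1, V=2, Y=1, U=0, W=1, Z=2) weight 3/560
  (X=1, V=2, Y=1, U=0, W=1, Z=3) weight 3/560
  (X=1, V=2, Y=1, U=0, W=1, Z=4) weight 3/560
  (X=1, V=2, Y=1, U=0, W=2, Z=2) weight 3/560
  (X=1, V=2, Y=1, U=0, W=2, Z=3) weight 3/560
  (X=2, V=2, Y=0, U=0, W=0, Z=2) weight 1/560
  … 87 more
Group by Y:
  weight(Y=0) = 3/35
  weight(Y=1) = 9/35
Total weight = 3/35 + 9/35 = 12/35
P(Y=0 | obs) = 3/35 / 12/35 = 1/4
P(Y=1 | obs) = 9/35 / 12/35 = 3/4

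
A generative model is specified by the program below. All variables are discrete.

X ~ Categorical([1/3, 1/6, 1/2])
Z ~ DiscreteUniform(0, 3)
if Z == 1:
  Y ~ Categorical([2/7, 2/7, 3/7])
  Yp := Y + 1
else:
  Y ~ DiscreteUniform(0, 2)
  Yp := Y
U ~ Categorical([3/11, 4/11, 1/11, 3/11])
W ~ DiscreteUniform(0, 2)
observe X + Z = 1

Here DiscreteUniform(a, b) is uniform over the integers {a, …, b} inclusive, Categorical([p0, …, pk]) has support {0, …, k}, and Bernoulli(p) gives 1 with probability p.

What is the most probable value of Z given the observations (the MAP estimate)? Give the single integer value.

argmax_v P(Z = v | obs) = 1

Enumerate traces; 72 have nonzero weight after conditioning:
  (X=0, Z=1, Y=0, U=0, W=0) weight 1/462
  (X=0, Z=1, Y=0, U=0, W=1) weight 1/462
  (X=0, Z=1, Y=0, U=0, W=2) weight 1/462
  (X=0, Z=1, Y=0, U=1, W=0) weight 2/693
  (X=0, Z=1, Y=0, U=1, W=1) weight 2/693
  (X=0, Z=1, Y=0, U=1, W=2) weight 2/693
  (X=0, Z=1, Y=0, U=2, W=0) weight 1/1386
  (X=0, Z=1, Y=0, U=2, W=1) weight 1/1386
  (X=1, Z=0, Y=0, U=0, W=0) weight 1/792
  … 63 more
Group by Z:
  weight(Z=0) = 1/24
  weight(Z=1) = 1/12
Total weight = 1/24 + 1/12 = 1/8
P(Z=0 | obs) = 1/24 / 1/8 = 1/3
P(Z=1 | obs) = 1/12 / 1/8 = 2/3
argmax = 1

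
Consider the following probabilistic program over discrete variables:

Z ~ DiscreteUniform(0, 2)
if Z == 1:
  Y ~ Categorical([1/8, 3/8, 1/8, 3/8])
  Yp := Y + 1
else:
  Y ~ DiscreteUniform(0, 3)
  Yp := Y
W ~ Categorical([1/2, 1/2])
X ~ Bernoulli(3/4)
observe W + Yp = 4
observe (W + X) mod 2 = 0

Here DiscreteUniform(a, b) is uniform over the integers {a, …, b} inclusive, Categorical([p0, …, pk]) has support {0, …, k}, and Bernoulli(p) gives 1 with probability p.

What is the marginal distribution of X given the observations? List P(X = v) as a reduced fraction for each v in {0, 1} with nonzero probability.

P(X=0) = 1/6, P(X=1) = 5/6

Enumerate traces; 4 have nonzero weight after conditioning:
  (Z=0, Y=3, W=1, X=1) weight 1/32
  (Z=1, Y=2, W=1, X=1) weight 1/64
  (Z=1, Y=3, W=0, X=0) weight 1/64
  (Z=2, Y=3, W=1, X=1) weight 1/32
Group by X:
  weight(X=0) = 1/64
  weight(X=1) = 5/64
Total weight = 1/64 + 5/64 = 3/32
P(X=0 | obs) = 1/64 / 3/32 = 1/6
P(X=1 | obs) = 5/64 / 3/32 = 5/6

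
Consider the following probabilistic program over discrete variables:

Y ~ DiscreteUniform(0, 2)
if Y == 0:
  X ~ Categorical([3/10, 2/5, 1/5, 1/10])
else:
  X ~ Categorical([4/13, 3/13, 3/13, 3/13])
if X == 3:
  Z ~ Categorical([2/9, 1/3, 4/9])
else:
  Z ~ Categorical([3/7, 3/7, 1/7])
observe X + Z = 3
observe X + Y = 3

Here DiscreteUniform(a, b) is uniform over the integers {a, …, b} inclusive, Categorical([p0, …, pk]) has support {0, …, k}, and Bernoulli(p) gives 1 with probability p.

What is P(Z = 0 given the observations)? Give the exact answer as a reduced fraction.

P(Z = 0 | obs) = 91/631

Enumerate traces; 3 have nonzero weight after conditioning:
  (Y=0, X=3, Z=0) weight 1/135
  (Y=1, X=2, Z=1) weight 3/91
  (Y=2, X=1, Z=2) weight 1/91
Group by Z:
  weight(Z=0) = 1/135
  weight(Z=1) = 3/91
  weight(Z=2) = 1/91
Total weight = 1/135 + 3/91 + 1/91 = 631/12285
P(Z=0 | obs) = 1/135 / 631/12285 = 91/631
P(Z=1 | obs) = 3/91 / 631/12285 = 405/631
P(Z=2 | obs) = 1/91 / 631/12285 = 135/631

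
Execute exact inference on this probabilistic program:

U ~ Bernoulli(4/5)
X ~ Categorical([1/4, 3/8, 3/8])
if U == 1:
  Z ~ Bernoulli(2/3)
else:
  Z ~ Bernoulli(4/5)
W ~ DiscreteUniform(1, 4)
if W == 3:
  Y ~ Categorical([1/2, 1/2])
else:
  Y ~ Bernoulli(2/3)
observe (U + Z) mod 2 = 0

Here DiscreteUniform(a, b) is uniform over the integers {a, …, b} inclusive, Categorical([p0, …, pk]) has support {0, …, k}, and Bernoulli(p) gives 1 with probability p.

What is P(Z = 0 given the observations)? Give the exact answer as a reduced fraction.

Enumerate traces; 48 have nonzero weight after conditioning:
  (U=0, X=0, Z=0, W=1, Y=0) weight 1/1200
  (U=0, X=0, Z=0, W=1, Y=1) weight 1/600
  (U=0, X=0, Z=0, W=2, Y=0) weight 1/1200
  (U=0, X=0, Z=0, W=2, Y=1) weight 1/600
  (U=0, X=0, Z=0, W=3, Y=0) weight 1/800
  (U=0, X=0, Z=0, W=3, Y=1) weight 1/800
  (U=0, X=0, Z=0, W=4, Y=0) weight 1/1200
  (U=0, X=0, Z=0, W=4, Y=1) weight 1/600
  (U=1, X=0, Z=1, W=1, Y=0) weight 1/90
  … 39 more
Group by Z:
  weight(Z=0) = 1/25
  weight(Z=1) = 8/15
Total weight = 1/25 + 8/15 = 43/75
P(Z=0 | obs) = 1/25 / 43/75 = 3/43
P(Z=1 | obs) = 8/15 / 43/75 = 40/43

P(Z = 0 | obs) = 3/43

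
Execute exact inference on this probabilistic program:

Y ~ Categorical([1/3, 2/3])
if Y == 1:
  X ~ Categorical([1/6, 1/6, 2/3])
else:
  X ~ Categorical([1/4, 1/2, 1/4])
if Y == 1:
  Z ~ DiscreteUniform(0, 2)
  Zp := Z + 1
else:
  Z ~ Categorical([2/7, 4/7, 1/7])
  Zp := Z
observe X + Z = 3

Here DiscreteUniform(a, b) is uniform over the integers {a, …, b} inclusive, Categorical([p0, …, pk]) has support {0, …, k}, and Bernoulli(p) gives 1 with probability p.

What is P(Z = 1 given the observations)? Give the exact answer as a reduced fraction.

Enumerate traces; 4 have nonzero weight after conditioning:
  (Y=0, X=1, Z=2) weight 1/42
  (Y=0, X=2, Z=1) weight 1/21
  (Y=1, X=1, Z=2) weight 1/27
  (Y=1, X=2, Z=1) weight 4/27
Group by Z:
  weight(Z=1) = 37/189
  weight(Z=2) = 23/378
Total weight = 37/189 + 23/378 = 97/378
P(Z=1 | obs) = 37/189 / 97/378 = 74/97
P(Z=2 | obs) = 23/378 / 97/378 = 23/97

P(Z = 1 | obs) = 74/97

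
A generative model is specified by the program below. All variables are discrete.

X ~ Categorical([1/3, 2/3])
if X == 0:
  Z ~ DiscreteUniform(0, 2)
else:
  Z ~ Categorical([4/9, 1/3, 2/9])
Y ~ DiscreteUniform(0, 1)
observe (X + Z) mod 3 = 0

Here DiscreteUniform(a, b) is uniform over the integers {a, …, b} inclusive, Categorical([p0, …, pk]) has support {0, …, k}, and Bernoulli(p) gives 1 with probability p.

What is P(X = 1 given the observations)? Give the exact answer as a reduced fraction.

P(X = 1 | obs) = 4/7

Enumerate traces; 4 have nonzero weight after conditioning:
  (X=0, Z=0, Y=0) weight 1/18
  (X=0, Z=0, Y=1) weight 1/18
  (X=1, Z=2, Y=0) weight 2/27
  (X=1, Z=2, Y=1) weight 2/27
Group by X:
  weight(X=0) = 1/9
  weight(X=1) = 4/27
Total weight = 1/9 + 4/27 = 7/27
P(X=0 | obs) = 1/9 / 7/27 = 3/7
P(X=1 | obs) = 4/27 / 7/27 = 4/7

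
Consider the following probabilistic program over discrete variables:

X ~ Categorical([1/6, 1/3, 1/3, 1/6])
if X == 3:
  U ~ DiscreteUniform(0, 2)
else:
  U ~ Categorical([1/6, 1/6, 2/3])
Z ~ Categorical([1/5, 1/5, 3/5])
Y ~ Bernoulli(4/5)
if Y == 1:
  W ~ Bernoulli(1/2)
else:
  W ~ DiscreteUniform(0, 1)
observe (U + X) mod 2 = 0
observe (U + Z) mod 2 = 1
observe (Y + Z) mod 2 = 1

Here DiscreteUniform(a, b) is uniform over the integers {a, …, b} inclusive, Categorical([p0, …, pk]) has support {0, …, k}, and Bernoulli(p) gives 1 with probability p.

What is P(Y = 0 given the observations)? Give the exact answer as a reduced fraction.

Enumerate traces; 16 have nonzero weight after conditioning:
  (X=0, U=0, Z=1, Y=0, W=0) weight 1/1800
  (X=0, U=0, Z=1, Y=0, W=1) weight 1/1800
  (X=0, U=2, Z=1, Y=0, W=0) weight 1/450
  (X=0, U=2, Z=1, Y=0, W=1) weight 1/450
  (X=1, U=1, Z=0, Y=1, W=0) weight 1/225
  (X=1, U=1, Z=0, Y=1, W=1) weight 1/225
  (X=1, U=1, Z=2, Y=1, W=0) weight 1/75
  (X=1, U=1, Z=2, Y=1, W=1) weight 1/75
  … 8 more
Group by Y:
  weight(Y=0) = 1/60
  weight(Y=1) = 16/225
Total weight = 1/60 + 16/225 = 79/900
P(Y=0 | obs) = 1/60 / 79/900 = 15/79
P(Y=1 | obs) = 16/225 / 79/900 = 64/79

P(Y = 0 | obs) = 15/79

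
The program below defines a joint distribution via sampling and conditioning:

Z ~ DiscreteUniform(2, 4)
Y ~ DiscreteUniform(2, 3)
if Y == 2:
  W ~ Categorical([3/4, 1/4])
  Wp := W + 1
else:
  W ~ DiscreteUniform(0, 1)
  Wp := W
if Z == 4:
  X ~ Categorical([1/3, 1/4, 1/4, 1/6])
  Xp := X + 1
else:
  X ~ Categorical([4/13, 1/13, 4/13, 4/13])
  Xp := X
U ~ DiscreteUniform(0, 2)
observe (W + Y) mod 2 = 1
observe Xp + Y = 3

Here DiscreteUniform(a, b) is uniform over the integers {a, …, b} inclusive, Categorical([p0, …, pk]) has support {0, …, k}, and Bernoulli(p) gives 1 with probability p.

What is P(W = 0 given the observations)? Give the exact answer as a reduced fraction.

P(W = 0 | obs) = 48/67

Enumerate traces; 15 have nonzero weight after conditioning:
  (Z=2, Y=2, W=1, X=1, U=0) weight 1/936
  (Z=2, Y=2, W=1, X=1, U=1) weight 1/936
  (Z=2, Y=2, W=1, X=1, U=2) weight 1/936
  (Z=2, Y=3, W=0, X=0, U=0) weight 1/117
  (Z=2, Y=3, W=0, X=0, U=1) weight 1/117
  (Z=2, Y=3, W=0, X=0, U=2) weight 1/117
  (Z=3, Y=2, W=1, X=1, U=0) weight 1/936
  (Z=3, Y=2, W=1, X=1, U=1) weight 1/936
  … 7 more
Group by W:
  weight(W=0) = 2/39
  weight(W=1) = 19/936
Total weight = 2/39 + 19/936 = 67/936
P(W=0 | obs) = 2/39 / 67/936 = 48/67
P(W=1 | obs) = 19/936 / 67/936 = 19/67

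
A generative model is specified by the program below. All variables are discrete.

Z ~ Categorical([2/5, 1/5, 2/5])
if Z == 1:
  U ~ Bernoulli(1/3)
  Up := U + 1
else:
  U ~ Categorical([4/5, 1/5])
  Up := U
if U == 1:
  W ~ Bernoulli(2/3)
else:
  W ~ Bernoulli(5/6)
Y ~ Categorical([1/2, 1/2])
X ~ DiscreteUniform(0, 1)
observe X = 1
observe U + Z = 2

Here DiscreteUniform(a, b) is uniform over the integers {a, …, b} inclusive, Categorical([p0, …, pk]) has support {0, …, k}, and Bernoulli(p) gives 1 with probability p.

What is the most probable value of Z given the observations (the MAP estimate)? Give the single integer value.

Enumerate traces; 8 have nonzero weight after conditioning:
  (Z=1, U=1, W=0, Y=0, X=1) weight 1/180
  (Z=1, U=1, W=0, Y=1, X=1) weight 1/180
  (Z=1, U=1, W=1, Y=0, X=1) weight 1/90
  (Z=1, U=1, W=1, Y=1, X=1) weight 1/90
  (Z=2, U=0, W=0, Y=0, X=1) weight 1/75
  (Z=2, U=0, W=0, Y=1, X=1) weight 1/75
  (Z=2, U=0, W=1, Y=0, X=1) weight 1/15
  (Z=2, U=0, W=1, Y=1, X=1) weight 1/15
Group by Z:
  weight(Z=1) = 1/30
  weight(Z=2) = 4/25
Total weight = 1/30 + 4/25 = 29/150
P(Z=1 | obs) = 1/30 / 29/150 = 5/29
P(Z=2 | obs) = 4/25 / 29/150 = 24/29
argmax = 2

argmax_v P(Z = v | obs) = 2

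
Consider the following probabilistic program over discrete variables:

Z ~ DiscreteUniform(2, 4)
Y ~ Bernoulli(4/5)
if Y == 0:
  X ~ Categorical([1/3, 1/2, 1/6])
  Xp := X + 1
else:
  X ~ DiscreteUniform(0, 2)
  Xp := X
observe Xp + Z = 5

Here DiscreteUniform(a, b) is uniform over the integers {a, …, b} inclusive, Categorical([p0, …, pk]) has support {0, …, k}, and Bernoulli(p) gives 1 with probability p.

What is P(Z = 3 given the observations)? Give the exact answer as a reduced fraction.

P(Z = 3 | obs) = 1/2

Enumerate traces; 5 have nonzero weight after conditioning:
  (Z=2, Y=0, X=2) weight 1/90
  (Z=3, Y=0, X=1) weight 1/30
  (Z=3, Y=1, X=2) weight 4/45
  (Z=4, Y=0, X=0) weight 1/45
  (Z=4, Y=1, X=1) weight 4/45
Group by Z:
  weight(Z=2) = 1/90
  weight(Z=3) = 11/90
  weight(Z=4) = 1/9
Total weight = 1/90 + 11/90 + 1/9 = 11/45
P(Z=2 | obs) = 1/90 / 11/45 = 1/22
P(Z=3 | obs) = 11/90 / 11/45 = 1/2
P(Z=4 | obs) = 1/9 / 11/45 = 5/11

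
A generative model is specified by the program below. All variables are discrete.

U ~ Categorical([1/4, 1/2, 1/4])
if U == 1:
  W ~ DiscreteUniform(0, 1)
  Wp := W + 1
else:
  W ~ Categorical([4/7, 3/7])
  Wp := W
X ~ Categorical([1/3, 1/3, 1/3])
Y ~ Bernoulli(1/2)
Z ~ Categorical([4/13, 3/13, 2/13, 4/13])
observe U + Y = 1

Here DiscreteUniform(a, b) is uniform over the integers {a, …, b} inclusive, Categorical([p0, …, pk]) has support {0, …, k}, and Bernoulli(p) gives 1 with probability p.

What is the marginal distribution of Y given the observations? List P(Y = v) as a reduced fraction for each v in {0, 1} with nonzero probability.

Enumerate traces; 48 have nonzero weight after conditioning:
  (U=0, W=0, X=0, Y=1, Z=0) weight 2/273
  (U=0, W=0, X=0, Y=1, Z=1) weight 1/182
  (U=0, W=0, X=0, Y=1, Z=2) weight 1/273
  (U=0, W=0, X=0, Y=1, Z=3) weight 2/273
  (U=0, W=0, X=1, Y=1, Z=0) weight 2/273
  (U=0, W=0, X=1, Y=1, Z=1) weight 1/182
  (U=0, W=0, X=1, Y=1, Z=2) weight 1/273
  (U=0, W=0, X=1, Y=1, Z=3) weight 2/273
  (U=1, W=0, X=0, Y=0, Z=0) weight 1/78
  … 39 more
Group by Y:
  weight(Y=0) = 1/4
  weight(Y=1) = 1/8
Total weight = 1/4 + 1/8 = 3/8
P(Y=0 | obs) = 1/4 / 3/8 = 2/3
P(Y=1 | obs) = 1/8 / 3/8 = 1/3

P(Y=0) = 2/3, P(Y=1) = 1/3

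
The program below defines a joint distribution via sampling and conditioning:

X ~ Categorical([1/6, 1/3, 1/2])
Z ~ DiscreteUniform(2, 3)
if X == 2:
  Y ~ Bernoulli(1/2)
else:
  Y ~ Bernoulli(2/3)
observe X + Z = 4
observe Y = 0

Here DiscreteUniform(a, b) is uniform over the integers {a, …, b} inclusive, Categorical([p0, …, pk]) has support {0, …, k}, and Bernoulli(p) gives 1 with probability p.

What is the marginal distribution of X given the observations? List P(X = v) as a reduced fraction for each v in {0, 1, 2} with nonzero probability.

P(X=1) = 4/13, P(X=2) = 9/13

Enumerate traces; 2 have nonzero weight after conditioning:
  (X=1, Z=3, Y=0) weight 1/18
  (X=2, Z=2, Y=0) weight 1/8
Group by X:
  weight(X=1) = 1/18
  weight(X=2) = 1/8
Total weight = 1/18 + 1/8 = 13/72
P(X=1 | obs) = 1/18 / 13/72 = 4/13
P(X=2 | obs) = 1/8 / 13/72 = 9/13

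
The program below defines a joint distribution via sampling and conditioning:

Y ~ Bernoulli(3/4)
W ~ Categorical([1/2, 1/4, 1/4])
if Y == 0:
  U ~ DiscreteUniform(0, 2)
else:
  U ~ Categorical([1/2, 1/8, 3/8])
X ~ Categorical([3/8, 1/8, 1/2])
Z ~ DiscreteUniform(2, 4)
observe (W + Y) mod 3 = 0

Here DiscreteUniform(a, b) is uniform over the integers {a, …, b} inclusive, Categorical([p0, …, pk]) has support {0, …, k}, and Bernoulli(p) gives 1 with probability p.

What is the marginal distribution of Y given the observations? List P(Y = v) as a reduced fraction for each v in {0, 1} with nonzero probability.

P(Y=0) = 2/5, P(Y=1) = 3/5

Enumerate traces; 54 have nonzero weight after conditioning:
  (Y=0, W=0, U=0, X=0, Z=2) weight 1/192
  (Y=0, W=0, U=0, X=0, Z=3) weight 1/192
  (Y=0, W=0, U=0, X=0, Z=4) weight 1/192
  (Y=0, W=0, U=0, X=1, Z=2) weight 1/576
  (Y=0, W=0, U=0, X=1, Z=3) weight 1/576
  (Y=0, W=0, U=0, X=1, Z=4) weight 1/576
  (Y=0, W=0, U=0, X=2, Z=2) weight 1/144
  (Y=0, W=0, U=0, X=2, Z=3) weight 1/144
  (Y=1, W=2, U=0, X=0, Z=2) weight 3/256
  … 45 more
Group by Y:
  weight(Y=0) = 1/8
  weight(Y=1) = 3/16
Total weight = 1/8 + 3/16 = 5/16
P(Y=0 | obs) = 1/8 / 5/16 = 2/5
P(Y=1 | obs) = 3/16 / 5/16 = 3/5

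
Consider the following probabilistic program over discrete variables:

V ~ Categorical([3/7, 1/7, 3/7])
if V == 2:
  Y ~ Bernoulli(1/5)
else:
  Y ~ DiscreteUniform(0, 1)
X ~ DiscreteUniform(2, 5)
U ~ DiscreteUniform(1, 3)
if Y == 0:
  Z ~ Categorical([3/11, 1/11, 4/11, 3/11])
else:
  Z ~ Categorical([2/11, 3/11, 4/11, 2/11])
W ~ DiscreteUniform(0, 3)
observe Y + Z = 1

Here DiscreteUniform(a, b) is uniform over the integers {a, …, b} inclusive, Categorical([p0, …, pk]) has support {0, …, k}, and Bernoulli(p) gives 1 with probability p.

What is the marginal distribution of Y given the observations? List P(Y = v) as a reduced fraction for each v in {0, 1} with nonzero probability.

Enumerate traces; 288 have nonzero weight after conditioning:
  (V=0, Y=0, X=2, U=1, Z=1, W=0) weight 1/2464
  (V=0, Y=0, X=2, U=1, Z=1, W=1) weight 1/2464
  (V=0, Y=0, X=2, U=1, Z=1, W=2) weight 1/2464
  (V=0, Y=0, X=2, U=1, Z=1, W=3) weight 1/2464
  (V=0, Y=0, X=2, U=2, Z=1, W=0) weight 1/2464
  (V=0, Y=0, X=2, U=2, Z=1, W=1) weight 1/2464
  (V=0, Y=0, X=2, U=2, Z=1, W=2) weight 1/2464
  (V=0, Y=0, X=2, U=2, Z=1, W=3) weight 1/2464
  (V=0, Y=1, X=2, U=1, Z=0, W=0) weight 1/1232
  … 279 more
Group by Y:
  weight(Y=0) = 2/35
  weight(Y=1) = 26/385
Total weight = 2/35 + 26/385 = 48/385
P(Y=0 | obs) = 2/35 / 48/385 = 11/24
P(Y=1 | obs) = 26/385 / 48/385 = 13/24

P(Y=0) = 11/24, P(Y=1) = 13/24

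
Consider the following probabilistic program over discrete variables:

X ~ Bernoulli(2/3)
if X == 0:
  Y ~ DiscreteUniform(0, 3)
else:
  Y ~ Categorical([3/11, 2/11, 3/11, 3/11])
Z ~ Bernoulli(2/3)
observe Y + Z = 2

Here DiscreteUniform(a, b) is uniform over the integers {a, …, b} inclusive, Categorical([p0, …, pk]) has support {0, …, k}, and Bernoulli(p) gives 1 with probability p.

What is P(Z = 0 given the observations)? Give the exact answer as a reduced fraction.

Enumerate traces; 4 have nonzero weight after conditioning:
  (X=0, Y=1, Z=1) weight 1/18
  (X=0, Y=2, Z=0) weight 1/36
  (X=1, Y=1, Z=1) weight 8/99
  (X=1, Y=2, Z=0) weight 2/33
Group by Z:
  weight(Z=0) = 35/396
  weight(Z=1) = 3/22
Total weight = 35/396 + 3/22 = 89/396
P(Z=0 | obs) = 35/396 / 89/396 = 35/89
P(Z=1 | obs) = 3/22 / 89/396 = 54/89

P(Z = 0 | obs) = 35/89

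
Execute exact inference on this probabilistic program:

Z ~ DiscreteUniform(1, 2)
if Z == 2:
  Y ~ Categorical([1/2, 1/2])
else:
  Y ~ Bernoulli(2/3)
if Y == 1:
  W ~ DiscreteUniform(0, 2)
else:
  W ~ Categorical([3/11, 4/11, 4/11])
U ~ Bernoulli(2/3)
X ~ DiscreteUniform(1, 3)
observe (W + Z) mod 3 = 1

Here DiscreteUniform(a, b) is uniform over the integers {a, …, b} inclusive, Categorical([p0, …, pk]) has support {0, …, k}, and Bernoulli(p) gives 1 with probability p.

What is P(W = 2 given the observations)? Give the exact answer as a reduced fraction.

P(W = 2 | obs) = 69/131

Enumerate traces; 24 have nonzero weight after conditioning:
  (Z=1, Y=0, W=0, U=0, X=1) weight 1/198
  (Z=1, Y=0, W=0, U=0, X=2) weight 1/198
  (Z=1, Y=0, W=0, U=0, X=3) weight 1/198
  (Z=1, Y=0, W=0, U=1, X=1) weight 1/99
  (Z=1, Y=0, W=0, U=1, X=2) weight 1/99
  (Z=1, Y=0, W=0, U=1, X=3) weight 1/99
  (Z=1, Y=1, W=0, U=0, X=1) weight 1/81
  (Z=1, Y=1, W=0, U=0, X=2) weight 1/81
  (Z=2, Y=0, W=2, U=0, X=1) weight 1/99
  … 15 more
Group by W:
  weight(W=0) = 31/198
  weight(W=2) = 23/132
Total weight = 31/198 + 23/132 = 131/396
P(W=0 | obs) = 31/198 / 131/396 = 62/131
P(W=2 | obs) = 23/132 / 131/396 = 69/131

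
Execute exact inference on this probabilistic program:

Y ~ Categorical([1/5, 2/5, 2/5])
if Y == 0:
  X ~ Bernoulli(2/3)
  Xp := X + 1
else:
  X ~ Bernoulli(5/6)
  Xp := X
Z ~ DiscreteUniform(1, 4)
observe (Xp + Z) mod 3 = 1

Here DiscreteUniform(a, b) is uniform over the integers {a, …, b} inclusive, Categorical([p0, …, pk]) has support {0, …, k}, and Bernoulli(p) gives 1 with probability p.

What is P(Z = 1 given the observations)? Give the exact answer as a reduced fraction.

Enumerate traces; 8 have nonzero weight after conditioning:
  (Y=0, X=0, Z=3) weight 1/60
  (Y=0, X=1, Z=2) weight 1/30
  (Y=1, X=0, Z=1) weight 1/60
  (Y=1, X=0, Z=4) weight 1/60
  (Y=1, X=1, Z=3) weight 1/12
  (Y=2, X=0, Z=1) weight 1/60
  (Y=2, X=0, Z=4) weight 1/60
  (Y=2, X=1, Z=3) weight 1/12
Group by Z:
  weight(Z=1) = 1/30
  weight(Z=2) = 1/30
  weight(Z=3) = 11/60
  weight(Z=4) = 1/30
Total weight = 1/30 + 1/30 + 11/60 + 1/30 = 17/60
P(Z=1 | obs) = 1/30 / 17/60 = 2/17
P(Z=2 | obs) = 1/30 / 17/60 = 2/17
P(Z=3 | obs) = 11/60 / 17/60 = 11/17
P(Z=4 | obs) = 1/30 / 17/60 = 2/17

P(Z = 1 | obs) = 2/17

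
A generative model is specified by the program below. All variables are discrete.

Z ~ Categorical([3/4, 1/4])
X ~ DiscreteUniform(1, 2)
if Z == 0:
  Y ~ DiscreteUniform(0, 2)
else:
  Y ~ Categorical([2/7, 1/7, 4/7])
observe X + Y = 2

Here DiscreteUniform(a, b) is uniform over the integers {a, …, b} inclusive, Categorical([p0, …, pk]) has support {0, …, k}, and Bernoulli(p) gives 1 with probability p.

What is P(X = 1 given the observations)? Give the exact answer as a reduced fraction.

P(X = 1 | obs) = 8/17

Enumerate traces; 4 have nonzero weight after conditioning:
  (Z=0, X=1, Y=1) weight 1/8
  (Z=0, X=2, Y=0) weight 1/8
  (Z=1, X=1, Y=1) weight 1/56
  (Z=1, X=2, Y=0) weight 1/28
Group by X:
  weight(X=1) = 1/7
  weight(X=2) = 9/56
Total weight = 1/7 + 9/56 = 17/56
P(X=1 | obs) = 1/7 / 17/56 = 8/17
P(X=2 | obs) = 9/56 / 17/56 = 9/17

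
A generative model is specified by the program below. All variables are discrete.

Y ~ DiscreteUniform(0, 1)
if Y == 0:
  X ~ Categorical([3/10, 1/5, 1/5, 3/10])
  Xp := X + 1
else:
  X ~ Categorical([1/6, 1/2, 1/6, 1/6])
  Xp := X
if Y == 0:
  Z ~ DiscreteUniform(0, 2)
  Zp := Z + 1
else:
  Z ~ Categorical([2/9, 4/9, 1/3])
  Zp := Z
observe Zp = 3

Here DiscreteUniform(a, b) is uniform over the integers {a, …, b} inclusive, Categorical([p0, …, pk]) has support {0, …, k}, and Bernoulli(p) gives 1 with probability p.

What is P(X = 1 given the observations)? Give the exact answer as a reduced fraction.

P(X = 1 | obs) = 1/5

Enumerate traces; 4 have nonzero weight after conditioning:
  (Y=0, X=0, Z=2) weight 1/20
  (Y=0, X=1, Z=2) weight 1/30
  (Y=0, X=2, Z=2) weight 1/30
  (Y=0, X=3, Z=2) weight 1/20
Group by X:
  weight(X=0) = 1/20
  weight(X=1) = 1/30
  weight(X=2) = 1/30
  weight(X=3) = 1/20
Total weight = 1/20 + 1/30 + 1/30 + 1/20 = 1/6
P(X=0 | obs) = 1/20 / 1/6 = 3/10
P(X=1 | obs) = 1/30 / 1/6 = 1/5
P(X=2 | obs) = 1/30 / 1/6 = 1/5
P(X=3 | obs) = 1/20 / 1/6 = 3/10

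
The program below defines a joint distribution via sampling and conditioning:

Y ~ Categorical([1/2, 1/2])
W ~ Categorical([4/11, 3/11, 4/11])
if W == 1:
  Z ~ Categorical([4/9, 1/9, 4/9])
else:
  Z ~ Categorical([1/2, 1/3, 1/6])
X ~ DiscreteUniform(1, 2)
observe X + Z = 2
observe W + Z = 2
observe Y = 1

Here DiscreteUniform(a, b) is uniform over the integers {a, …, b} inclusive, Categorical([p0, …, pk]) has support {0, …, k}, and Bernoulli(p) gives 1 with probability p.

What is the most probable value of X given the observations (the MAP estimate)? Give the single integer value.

Enumerate traces; 2 have nonzero weight after conditioning:
  (Y=1, W=1, Z=1, X=1) weight 1/132
  (Y=1, W=2, Z=0, X=2) weight 1/22
Group by X:
  weight(X=1) = 1/132
  weight(X=2) = 1/22
Total weight = 1/132 + 1/22 = 7/132
P(X=1 | obs) = 1/132 / 7/132 = 1/7
P(X=2 | obs) = 1/22 / 7/132 = 6/7
argmax = 2

argmax_v P(X = v | obs) = 2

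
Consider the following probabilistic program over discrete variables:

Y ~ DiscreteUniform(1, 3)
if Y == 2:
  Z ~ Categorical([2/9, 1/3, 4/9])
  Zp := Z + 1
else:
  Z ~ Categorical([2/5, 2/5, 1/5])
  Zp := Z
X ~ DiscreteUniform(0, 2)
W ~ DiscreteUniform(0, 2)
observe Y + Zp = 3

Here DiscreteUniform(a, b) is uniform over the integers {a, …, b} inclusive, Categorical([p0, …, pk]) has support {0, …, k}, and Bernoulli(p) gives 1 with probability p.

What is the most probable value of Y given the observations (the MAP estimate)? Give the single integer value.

argmax_v P(Y = v | obs) = 3

Enumerate traces; 27 have nonzero weight after conditioning:
  (Y=1, Z=2, X=0, W=0) weight 1/135
  (Y=1, Z=2, X=0, W=1) weight 1/135
  (Y=1, Z=2, X=0, W=2) weight 1/135
  (Y=1, Z=2, X=1, W=0) weight 1/135
  (Y=1, Z=2, X=1, W=1) weight 1/135
  (Y=1, Z=2, X=1, W=2) weight 1/135
  (Y=1, Z=2, X=2, W=0) weight 1/135
  (Y=1, Z=2, X=2, W=1) weight 1/135
  (Y=2, Z=0, X=0, W=0) weight 2/243
  (Y=3, Z=0, X=0, W=0) weight 2/135
  … 17 more
Group by Y:
  weight(Y=1) = 1/15
  weight(Y=2) = 2/27
  weight(Y=3) = 2/15
Total weight = 1/15 + 2/27 + 2/15 = 37/135
P(Y=1 | obs) = 1/15 / 37/135 = 9/37
P(Y=2 | obs) = 2/27 / 37/135 = 10/37
P(Y=3 | obs) = 2/15 / 37/135 = 18/37
argmax = 3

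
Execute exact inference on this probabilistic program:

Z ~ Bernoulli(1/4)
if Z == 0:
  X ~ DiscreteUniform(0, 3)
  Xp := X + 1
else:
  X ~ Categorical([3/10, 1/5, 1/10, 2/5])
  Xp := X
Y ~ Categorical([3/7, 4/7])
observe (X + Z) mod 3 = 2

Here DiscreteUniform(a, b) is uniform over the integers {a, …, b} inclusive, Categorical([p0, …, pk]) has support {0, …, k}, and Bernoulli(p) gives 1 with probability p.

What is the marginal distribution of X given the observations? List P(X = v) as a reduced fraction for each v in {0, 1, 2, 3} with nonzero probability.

Enumerate traces; 4 have nonzero weight after conditioning:
  (Z=0, X=2, Y=0) weight 9/112
  (Z=0, X=2, Y=1) weight 3/28
  (Z=1, X=1, Y=0) weight 3/140
  (Z=1, X=1, Y=1) weight 1/35
Group by X:
  weight(X=1) = 1/20
  weight(X=2) = 3/16
Total weight = 1/20 + 3/16 = 19/80
P(X=1 | obs) = 1/20 / 19/80 = 4/19
P(X=2 | obs) = 3/16 / 19/80 = 15/19

P(X=1) = 4/19, P(X=2) = 15/19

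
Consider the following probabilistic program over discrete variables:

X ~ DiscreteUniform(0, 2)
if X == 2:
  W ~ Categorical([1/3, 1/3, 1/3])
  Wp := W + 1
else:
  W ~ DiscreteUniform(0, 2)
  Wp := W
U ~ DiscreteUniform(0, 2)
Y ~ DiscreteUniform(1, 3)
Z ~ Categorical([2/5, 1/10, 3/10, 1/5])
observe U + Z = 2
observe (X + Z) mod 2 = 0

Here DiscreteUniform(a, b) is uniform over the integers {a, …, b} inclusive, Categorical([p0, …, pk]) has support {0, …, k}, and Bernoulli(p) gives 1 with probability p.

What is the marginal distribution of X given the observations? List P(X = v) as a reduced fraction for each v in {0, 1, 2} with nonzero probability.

Enumerate traces; 45 have nonzero weight after conditioning:
  (X=0, W=0, U=0, Y=1, Z=2) weight 1/270
  (X=0, W=0, U=0, Y=2, Z=2) weight 1/270
  (X=0, W=0, U=0, Y=3, Z=2) weight 1/270
  (X=0, W=0, U=2, Y=1, Z=0) weight 2/405
  (X=0, W=0, U=2, Y=2, Z=0) weight 2/405
  (X=0, W=0, U=2, Y=3, Z=0) weight 2/405
  (X=0, W=1, U=0, Y=1, Z=2) weight 1/270
  (X=0, W=1, U=0, Y=2, Z=2) weight 1/270
  (X=1, W=0, U=1, Y=1, Z=1) weight 1/810
  (X=2, W=0, U=0, Y=1, Z=2) weight 1/270
  … 35 more
Group by X:
  weight(X=0) = 7/90
  weight(X=1) = 1/90
  weight(X=2) = 7/90
Total weight = 7/90 + 1/90 + 7/90 = 1/6
P(X=0 | obs) = 7/90 / 1/6 = 7/15
P(X=1 | obs) = 1/90 / 1/6 = 1/15
P(X=2 | obs) = 7/90 / 1/6 = 7/15

P(X=0) = 7/15, P(X=1) = 1/15, P(X=2) = 7/15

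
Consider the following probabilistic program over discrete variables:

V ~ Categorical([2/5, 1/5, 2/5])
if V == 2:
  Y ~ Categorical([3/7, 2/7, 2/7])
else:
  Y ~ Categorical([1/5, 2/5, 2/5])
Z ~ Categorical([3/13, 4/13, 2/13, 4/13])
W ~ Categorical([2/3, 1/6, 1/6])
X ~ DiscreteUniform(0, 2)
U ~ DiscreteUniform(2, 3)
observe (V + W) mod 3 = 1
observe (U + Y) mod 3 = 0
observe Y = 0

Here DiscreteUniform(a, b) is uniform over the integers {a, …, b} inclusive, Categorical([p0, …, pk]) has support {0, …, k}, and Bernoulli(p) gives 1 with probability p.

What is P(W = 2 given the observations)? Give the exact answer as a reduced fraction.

P(W = 2 | obs) = 5/12

Enumerate traces; 36 have nonzero weight after conditioning:
  (V=0, Y=0, Z=0, W=1, X=0, U=3) weight 1/1950
  (V=0, Y=0, Z=0, W=1, X=1, U=3) weight 1/1950
  (V=0, Y=0, Z=0, W=1, X=2, U=3) weight 1/1950
  (V=0, Y=0, Z=1, W=1, X=0, U=3) weight 2/2925
  (V=0, Y=0, Z=1, W=1, X=1, U=3) weight 2/2925
  (V=0, Y=0, Z=1, W=1, X=2, U=3) weight 2/2925
  (V=0, Y=0, Z=2, W=1, X=0, U=3) weight 1/2925
  (V=0, Y=0, Z=2, W=1, X=1, U=3) weight 1/2925
  (V=1, Y=0, Z=0, W=0, X=0, U=3) weight 1/975
  (V=2, Y=0, Z=0, W=2, X=0, U=3) weight 1/910
  … 26 more
Group by W:
  weight(W=0) = 1/75
  weight(W=1) = 1/150
  weight(W=2) = 1/70
Total weight = 1/75 + 1/150 + 1/70 = 6/175
P(W=0 | obs) = 1/75 / 6/175 = 7/18
P(W=1 | obs) = 1/150 / 6/175 = 7/36
P(W=2 | obs) = 1/70 / 6/175 = 5/12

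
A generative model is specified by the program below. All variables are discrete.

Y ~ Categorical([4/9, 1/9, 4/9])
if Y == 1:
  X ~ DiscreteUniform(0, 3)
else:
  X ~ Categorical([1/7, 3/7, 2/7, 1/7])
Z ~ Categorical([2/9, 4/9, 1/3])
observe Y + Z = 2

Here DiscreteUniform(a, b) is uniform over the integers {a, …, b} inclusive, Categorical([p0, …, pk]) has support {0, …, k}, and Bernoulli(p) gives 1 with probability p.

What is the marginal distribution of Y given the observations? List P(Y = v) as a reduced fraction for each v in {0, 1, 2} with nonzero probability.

Enumerate traces; 12 have nonzero weight after conditioning:
  (Y=0, X=0, Z=2) weight 4/189
  (Y=0, X=1, Z=2) weight 4/63
  (Y=0, X=2, Z=2) weight 8/189
  (Y=0, X=3, Z=2) weight 4/189
  (Y=1, X=0, Z=1) weight 1/81
  (Y=1, X=1, Z=1) weight 1/81
  (Y=1, X=2, Z=1) weight 1/81
  (Y=1, X=3, Z=1) weight 1/81
  (Y=2, X=0, Z=0) weight 8/567
  … 3 more
Group by Y:
  weight(Y=0) = 4/27
  weight(Y=1) = 4/81
  weight(Y=2) = 8/81
Total weight = 4/27 + 4/81 + 8/81 = 8/27
P(Y=0 | obs) = 4/27 / 8/27 = 1/2
P(Y=1 | obs) = 4/81 / 8/27 = 1/6
P(Y=2 | obs) = 8/81 / 8/27 = 1/3

P(Y=0) = 1/2, P(Y=1) = 1/6, P(Y=2) = 1/3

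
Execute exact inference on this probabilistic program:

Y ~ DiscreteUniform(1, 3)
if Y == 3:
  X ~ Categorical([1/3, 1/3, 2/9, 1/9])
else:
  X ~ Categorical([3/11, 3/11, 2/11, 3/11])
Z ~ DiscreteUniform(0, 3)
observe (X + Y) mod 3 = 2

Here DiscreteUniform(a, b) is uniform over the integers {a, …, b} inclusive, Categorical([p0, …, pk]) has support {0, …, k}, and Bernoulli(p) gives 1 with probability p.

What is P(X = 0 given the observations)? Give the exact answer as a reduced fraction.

Enumerate traces; 16 have nonzero weight after conditioning:
  (Y=1, X=1, Z=0) weight 1/44
  (Y=1, X=1, Z=1) weight 1/44
  (Y=1, X=1, Z=2) weight 1/44
  (Y=1, X=1, Z=3) weight 1/44
  (Y=2, X=0, Z=0) weight 1/44
  (Y=2, X=0, Z=1) weight 1/44
  (Y=2, X=0, Z=2) weight 1/44
  (Y=2, X=0, Z=3) weight 1/44
  (Y=2, X=3, Z=0) weight 1/44
  (Y=3, X=2, Z=0) weight 1/54
  … 6 more
Group by X:
  weight(X=0) = 1/11
  weight(X=1) = 1/11
  weight(X=2) = 2/27
  weight(X=3) = 1/11
Total weight = 1/11 + 1/11 + 2/27 + 1/11 = 103/297
P(X=0 | obs) = 1/11 / 103/297 = 27/103
P(X=1 | obs) = 1/11 / 103/297 = 27/103
P(X=2 | obs) = 2/27 / 103/297 = 22/103
P(X=3 | obs) = 1/11 / 103/297 = 27/103

P(X = 0 | obs) = 27/103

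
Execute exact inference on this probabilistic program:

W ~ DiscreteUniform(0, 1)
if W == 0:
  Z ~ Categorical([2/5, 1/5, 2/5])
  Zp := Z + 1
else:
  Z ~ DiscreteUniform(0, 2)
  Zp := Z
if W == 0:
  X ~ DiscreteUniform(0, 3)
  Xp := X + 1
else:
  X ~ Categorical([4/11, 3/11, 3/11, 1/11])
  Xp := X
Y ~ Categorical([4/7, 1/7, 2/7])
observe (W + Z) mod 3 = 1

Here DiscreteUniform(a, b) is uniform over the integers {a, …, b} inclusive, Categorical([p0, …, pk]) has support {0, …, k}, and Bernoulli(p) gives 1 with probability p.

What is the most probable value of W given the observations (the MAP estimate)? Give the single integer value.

Enumerate traces; 24 have nonzero weight after conditioning:
  (W=0, Z=1, X=0, Y=0) weight 1/70
  (W=0, Z=1, X=0, Y=1) weight 1/280
  (W=0, Z=1, X=0, Y=2) weight 1/140
  (W=0, Z=1, X=1, Y=0) weight 1/70
  (W=0, Z=1, X=1, Y=1) weight 1/280
  (W=0, Z=1, X=1, Y=2) weight 1/140
  (W=0, Z=1, X=2, Y=0) weight 1/70
  (W=0, Z=1, X=2, Y=1) weight 1/280
  (W=1, Z=0, X=0, Y=0) weight 8/231
  … 15 more
Group by W:
  weight(W=0) = 1/10
  weight(W=1) = 1/6
Total weight = 1/10 + 1/6 = 4/15
P(W=0 | obs) = 1/10 / 4/15 = 3/8
P(W=1 | obs) = 1/6 / 4/15 = 5/8
argmax = 1

argmax_v P(W = v | obs) = 1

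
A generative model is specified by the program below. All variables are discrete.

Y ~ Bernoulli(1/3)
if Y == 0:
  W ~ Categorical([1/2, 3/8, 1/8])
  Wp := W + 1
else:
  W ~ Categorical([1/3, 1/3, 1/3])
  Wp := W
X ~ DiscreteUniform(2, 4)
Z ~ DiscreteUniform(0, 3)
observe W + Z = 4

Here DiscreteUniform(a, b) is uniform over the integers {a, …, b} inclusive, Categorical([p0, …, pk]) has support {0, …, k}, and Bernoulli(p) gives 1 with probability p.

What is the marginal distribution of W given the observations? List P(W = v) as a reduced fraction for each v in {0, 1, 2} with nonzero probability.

P(W=1) = 13/20, P(W=2) = 7/20

Enumerate traces; 12 have nonzero weight after conditioning:
  (Y=0, W=1, X=2, Z=3) weight 1/48
  (Y=0, W=1, X=3, Z=3) weight 1/48
  (Y=0, W=1, X=4, Z=3) weight 1/48
  (Y=0, W=2, X=2, Z=2) weight 1/144
  (Y=0, W=2, X=3, Z=2) weight 1/144
  (Y=0, W=2, X=4, Z=2) weight 1/144
  (Y=1, W=1, X=2, Z=3) weight 1/108
  (Y=1, W=1, X=3, Z=3) weight 1/108
  … 4 more
Group by W:
  weight(W=1) = 13/144
  weight(W=2) = 7/144
Total weight = 13/144 + 7/144 = 5/36
P(W=1 | obs) = 13/144 / 5/36 = 13/20
P(W=2 | obs) = 7/144 / 5/36 = 7/20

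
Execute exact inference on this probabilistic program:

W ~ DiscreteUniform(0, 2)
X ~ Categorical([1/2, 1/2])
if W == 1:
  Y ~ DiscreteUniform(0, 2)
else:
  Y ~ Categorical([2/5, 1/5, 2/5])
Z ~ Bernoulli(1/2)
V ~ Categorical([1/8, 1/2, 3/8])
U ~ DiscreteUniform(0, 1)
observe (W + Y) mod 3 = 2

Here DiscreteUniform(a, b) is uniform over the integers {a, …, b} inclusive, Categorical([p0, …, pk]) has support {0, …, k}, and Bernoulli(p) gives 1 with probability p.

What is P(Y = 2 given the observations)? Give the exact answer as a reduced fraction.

P(Y = 2 | obs) = 6/17

Enumerate traces; 72 have nonzero weight after conditioning:
  (W=0, X=0, Y=2, Z=0, V=0, U=0) weight 1/480
  (W=0, X=0, Y=2, Z=0, V=0, U=1) weight 1/480
  (W=0, X=0, Y=2, Z=0, V=1, U=0) weight 1/120
  (W=0, X=0, Y=2, Z=0, V=1, U=1) weight 1/120
  (W=0, X=0, Y=2, Z=0, V=2, U=0) weight 1/160
  (W=0, X=0, Y=2, Z=0, V=2, U=1) weight 1/160
  (W=0, X=0, Y=2, Z=1, V=0, U=0) weight 1/480
  (W=0, X=0, Y=2, Z=1, V=0, U=1) weight 1/480
  (W=1, X=0, Y=1, Z=0, V=0, U=0) weight 1/576
  (W=2, X=0, Y=0, Z=0, V=0, U=0) weight 1/480
  … 62 more
Group by Y:
  weight(Y=0) = 2/15
  weight(Y=1) = 1/9
  weight(Y=2) = 2/15
Total weight = 2/15 + 1/9 + 2/15 = 17/45
P(Y=0 | obs) = 2/15 / 17/45 = 6/17
P(Y=1 | obs) = 1/9 / 17/45 = 5/17
P(Y=2 | obs) = 2/15 / 17/45 = 6/17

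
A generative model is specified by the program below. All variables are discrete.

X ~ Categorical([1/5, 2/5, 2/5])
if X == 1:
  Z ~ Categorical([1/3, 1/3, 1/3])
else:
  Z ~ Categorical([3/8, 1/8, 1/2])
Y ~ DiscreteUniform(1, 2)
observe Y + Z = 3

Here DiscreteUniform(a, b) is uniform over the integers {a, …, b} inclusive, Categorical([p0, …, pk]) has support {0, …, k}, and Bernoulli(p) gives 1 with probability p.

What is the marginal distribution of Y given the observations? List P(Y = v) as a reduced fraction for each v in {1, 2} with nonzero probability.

Enumerate traces; 6 have nonzero weight after conditioning:
  (X=0, Z=1, Y=2) weight 1/80
  (X=0, Z=2, Y=1) weight 1/20
  (X=1, Z=1, Y=2) weight 1/15
  (X=1, Z=2, Y=1) weight 1/15
  (X=2, Z=1, Y=2) weight 1/40
  (X=2, Z=2, Y=1) weight 1/10
Group by Y:
  weight(Y=1) = 13/60
  weight(Y=2) = 5/48
Total weight = 13/60 + 5/48 = 77/240
P(Y=1 | obs) = 13/60 / 77/240 = 52/77
P(Y=2 | obs) = 5/48 / 77/240 = 25/77

P(Y=1) = 52/77, P(Y=2) = 25/77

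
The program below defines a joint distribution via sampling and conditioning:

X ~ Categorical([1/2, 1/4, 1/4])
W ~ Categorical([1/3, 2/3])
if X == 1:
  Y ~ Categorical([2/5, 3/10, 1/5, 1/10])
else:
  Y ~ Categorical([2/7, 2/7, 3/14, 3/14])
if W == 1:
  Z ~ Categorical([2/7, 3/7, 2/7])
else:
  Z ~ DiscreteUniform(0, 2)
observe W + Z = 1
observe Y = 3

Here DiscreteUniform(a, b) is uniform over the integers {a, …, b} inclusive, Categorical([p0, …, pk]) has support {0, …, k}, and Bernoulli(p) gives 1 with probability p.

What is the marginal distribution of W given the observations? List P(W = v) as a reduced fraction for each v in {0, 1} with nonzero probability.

P(W=0) = 7/19, P(W=1) = 12/19

Enumerate traces; 6 have nonzero weight after conditioning:
  (X=0, W=0, Y=3, Z=1) weight 1/84
  (X=0, W=1, Y=3, Z=0) weight 1/49
  (X=1, W=0, Y=3, Z=1) weight 1/360
  (X=1, W=1, Y=3, Z=0) weight 1/210
  (X=2, W=0, Y=3, Z=1) weight 1/168
  (X=2, W=1, Y=3, Z=0) weight 1/98
Group by W:
  weight(W=0) = 13/630
  weight(W=1) = 26/735
Total weight = 13/630 + 26/735 = 247/4410
P(W=0 | obs) = 13/630 / 247/4410 = 7/19
P(W=1 | obs) = 26/735 / 247/4410 = 12/19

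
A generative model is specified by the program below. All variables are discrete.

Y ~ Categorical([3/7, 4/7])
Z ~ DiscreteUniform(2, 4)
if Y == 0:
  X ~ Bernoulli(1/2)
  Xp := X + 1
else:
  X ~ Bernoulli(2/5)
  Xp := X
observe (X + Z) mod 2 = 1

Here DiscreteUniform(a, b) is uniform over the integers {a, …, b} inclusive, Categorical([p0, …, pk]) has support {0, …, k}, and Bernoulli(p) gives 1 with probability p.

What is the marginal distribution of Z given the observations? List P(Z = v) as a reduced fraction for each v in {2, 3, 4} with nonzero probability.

P(Z=2) = 31/101, P(Z=3) = 39/101, P(Z=4) = 31/101

Enumerate traces; 6 have nonzero weight after conditioning:
  (Y=0, Z=2, X=1) weight 1/14
  (Y=0, Z=3, X=0) weight 1/14
  (Y=0, Z=4, X=1) weight 1/14
  (Y=1, Z=2, X=1) weight 8/105
  (Y=1, Z=3, X=0) weight 4/35
  (Y=1, Z=4, X=1) weight 8/105
Group by Z:
  weight(Z=2) = 31/210
  weight(Z=3) = 13/70
  weight(Z=4) = 31/210
Total weight = 31/210 + 13/70 + 31/210 = 101/210
P(Z=2 | obs) = 31/210 / 101/210 = 31/101
P(Z=3 | obs) = 13/70 / 101/210 = 39/101
P(Z=4 | obs) = 31/210 / 101/210 = 31/101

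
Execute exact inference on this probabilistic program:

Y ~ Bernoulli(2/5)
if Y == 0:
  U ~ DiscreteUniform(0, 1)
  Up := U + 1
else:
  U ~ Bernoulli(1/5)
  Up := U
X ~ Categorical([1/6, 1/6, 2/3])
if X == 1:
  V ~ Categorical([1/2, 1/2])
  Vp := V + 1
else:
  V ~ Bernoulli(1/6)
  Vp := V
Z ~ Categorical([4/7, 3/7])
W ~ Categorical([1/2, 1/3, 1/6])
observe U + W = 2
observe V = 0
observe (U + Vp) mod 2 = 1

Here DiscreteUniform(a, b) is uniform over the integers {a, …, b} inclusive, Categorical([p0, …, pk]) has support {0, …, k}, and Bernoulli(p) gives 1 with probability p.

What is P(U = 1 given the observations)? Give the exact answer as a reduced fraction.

Enumerate traces; 12 have nonzero weight after conditioning:
  (Y=0, U=0, X=1, V=0, Z=0, W=2) weight 1/420
  (Y=0, U=0, X=1, V=0, Z=1, W=2) weight 1/560
  (Y=0, U=1, X=0, V=0, Z=0, W=1) weight 1/126
  (Y=0, U=1, X=0, V=0, Z=1, W=1) weight 1/168
  (Y=0, U=1, X=2, V=0, Z=0, W=1) weight 2/63
  (Y=0, U=1, X=2, V=0, Z=1, W=1) weight 1/42
  (Y=1, U=0, X=1, V=0, Z=0, W=2) weight 4/1575
  (Y=1, U=0, X=1, V=0, Z=1, W=2) weight 1/525
  … 4 more
Group by U:
  weight(U=0) = 31/3600
  weight(U=1) = 19/216
Total weight = 31/3600 + 19/216 = 1043/10800
P(U=0 | obs) = 31/3600 / 1043/10800 = 93/1043
P(U=1 | obs) = 19/216 / 1043/10800 = 950/1043

P(U = 1 | obs) = 950/1043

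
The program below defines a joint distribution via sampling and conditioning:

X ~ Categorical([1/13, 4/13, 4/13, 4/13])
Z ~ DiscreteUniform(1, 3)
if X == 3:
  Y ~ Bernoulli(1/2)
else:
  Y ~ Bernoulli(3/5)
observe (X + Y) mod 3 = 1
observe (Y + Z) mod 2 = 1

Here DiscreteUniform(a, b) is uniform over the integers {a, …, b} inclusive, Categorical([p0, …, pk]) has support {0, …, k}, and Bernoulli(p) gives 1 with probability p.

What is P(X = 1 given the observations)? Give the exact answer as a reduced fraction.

Enumerate traces; 4 have nonzero weight after conditioning:
  (X=0, Z=2, Y=1) weight 1/65
  (X=1, Z=1, Y=0) weight 8/195
  (X=1, Z=3, Y=0) weight 8/195
  (X=3, Z=2, Y=1) weight 2/39
Group by X:
  weight(X=0) = 1/65
  weight(X=1) = 16/195
  weight(X=3) = 2/39
Total weight = 1/65 + 16/195 + 2/39 = 29/195
P(X=0 | obs) = 1/65 / 29/195 = 3/29
P(X=1 | obs) = 16/195 / 29/195 = 16/29
P(X=3 | obs) = 2/39 / 29/195 = 10/29

P(X = 1 | obs) = 16/29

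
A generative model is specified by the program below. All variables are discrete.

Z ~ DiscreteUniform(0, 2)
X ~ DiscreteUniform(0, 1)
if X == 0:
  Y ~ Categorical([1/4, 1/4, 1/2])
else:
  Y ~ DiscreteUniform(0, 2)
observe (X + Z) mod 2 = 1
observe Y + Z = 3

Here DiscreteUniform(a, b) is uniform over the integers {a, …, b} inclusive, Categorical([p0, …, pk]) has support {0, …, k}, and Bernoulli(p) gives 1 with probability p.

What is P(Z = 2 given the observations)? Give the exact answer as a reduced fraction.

P(Z = 2 | obs) = 2/5

Enumerate traces; 2 have nonzero weight after conditioning:
  (Z=1, X=0, Y=2) weight 1/12
  (Z=2, X=1, Y=1) weight 1/18
Group by Z:
  weight(Z=1) = 1/12
  weight(Z=2) = 1/18
Total weight = 1/12 + 1/18 = 5/36
P(Z=1 | obs) = 1/12 / 5/36 = 3/5
P(Z=2 | obs) = 1/18 / 5/36 = 2/5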